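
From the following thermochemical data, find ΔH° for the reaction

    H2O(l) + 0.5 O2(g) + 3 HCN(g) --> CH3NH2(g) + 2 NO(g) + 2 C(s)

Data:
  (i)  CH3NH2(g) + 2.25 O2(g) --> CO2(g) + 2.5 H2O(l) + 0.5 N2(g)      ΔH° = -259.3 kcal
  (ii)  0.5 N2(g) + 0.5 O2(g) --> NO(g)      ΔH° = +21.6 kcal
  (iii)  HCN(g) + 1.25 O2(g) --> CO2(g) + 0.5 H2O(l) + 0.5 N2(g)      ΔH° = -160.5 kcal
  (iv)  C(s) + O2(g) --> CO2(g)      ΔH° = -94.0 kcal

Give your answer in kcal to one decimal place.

(i) reversed (CH3NH2(g) must end up as a product): +259.3 kcal
(ii) × 2 (scale by 2 for the 2 NO(g)): (2)·(+21.6) = +43.2 kcal
(iii) × 3 (scale by 3 for the 3 HCN(g)): (3)·(-160.5) = -481.5 kcal
(iv) reversed and × 2 (C(s) must end up as a product; scale by 2 for the 2 C(s)): (-2)·(-94.0) = +188.0 kcal
ΔH° = (-1)·(-259.3) + (2)·(+21.6) + (3)·(-160.5) + (-2)·(-94.0) = 9.0 kcal

ΔH° = 9.0 kcal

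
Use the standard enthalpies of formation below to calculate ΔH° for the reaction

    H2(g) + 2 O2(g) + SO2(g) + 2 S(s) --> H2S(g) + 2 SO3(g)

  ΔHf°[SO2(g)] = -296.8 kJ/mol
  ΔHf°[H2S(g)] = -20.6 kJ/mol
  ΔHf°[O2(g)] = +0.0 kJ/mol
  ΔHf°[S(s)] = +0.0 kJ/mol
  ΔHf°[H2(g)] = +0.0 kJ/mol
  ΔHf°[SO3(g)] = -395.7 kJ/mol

ΔH°rxn = Σ nΔHf°(products) − Σ nΔHf°(reactants).
Products: 1·(-20.6) + 2·(-395.7) = -812.0
Reactants: 1·(+0.0) + 2·(+0.0) + 1·(-296.8) + 2·(+0.0) = -296.8
ΔH° = (-812.0) − (-296.8) = -515.2 kJ/mol

ΔH° = -515.2 kJ/mol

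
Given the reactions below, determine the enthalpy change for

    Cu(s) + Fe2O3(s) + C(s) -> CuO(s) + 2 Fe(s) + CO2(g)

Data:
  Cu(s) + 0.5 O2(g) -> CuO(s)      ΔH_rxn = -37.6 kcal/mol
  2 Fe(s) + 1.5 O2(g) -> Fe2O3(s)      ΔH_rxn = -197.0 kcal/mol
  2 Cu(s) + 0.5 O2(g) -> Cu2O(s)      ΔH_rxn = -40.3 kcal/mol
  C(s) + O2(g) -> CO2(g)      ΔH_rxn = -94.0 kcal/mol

ΔH_rxn = 65.4 kcal/mol

equation 1 as written: -37.6 kcal/mol
equation 2 reversed: +197.0 kcal/mol
equation 3: not needed.
equation 4 as written: -94.0 kcal/mol
Combining the equations, ΔH_rxn = (1)·(-37.6) + (-1)·(-197.0) + (1)·(-94.0) = 65.4 kcal/mol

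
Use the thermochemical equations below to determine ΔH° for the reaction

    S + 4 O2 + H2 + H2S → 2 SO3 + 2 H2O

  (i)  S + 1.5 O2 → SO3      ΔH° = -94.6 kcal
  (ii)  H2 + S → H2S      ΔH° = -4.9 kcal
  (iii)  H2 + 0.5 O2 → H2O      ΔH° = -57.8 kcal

(i) × 2: (2)·(-94.6) = -189.2 kcal
(ii) reversed: +4.9 kcal
(iii) × 2: (2)·(-57.8) = -115.6 kcal
ΔH° = (2)·(-94.6) + (-1)·(-4.9) + (2)·(-57.8) = -299.9 kcal

ΔH° = -299.9 kcal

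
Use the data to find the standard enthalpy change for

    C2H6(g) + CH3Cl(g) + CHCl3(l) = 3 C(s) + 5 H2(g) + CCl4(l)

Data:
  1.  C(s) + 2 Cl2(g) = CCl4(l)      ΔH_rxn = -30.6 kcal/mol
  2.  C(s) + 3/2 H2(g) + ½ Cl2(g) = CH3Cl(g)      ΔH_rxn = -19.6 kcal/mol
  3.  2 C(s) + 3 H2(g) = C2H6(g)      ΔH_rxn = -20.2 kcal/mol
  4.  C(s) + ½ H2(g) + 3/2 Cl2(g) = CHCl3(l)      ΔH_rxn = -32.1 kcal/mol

ΔH_rxn = 41.3 kcal/mol

eq. 1 as written (CCl4(l) already on the product side): -30.6 kcal/mol
eq. 2 reversed (CH3Cl(g) must end up as a reactant): +19.6 kcal/mol
eq. 3 reversed (C2H6(g) must end up as a reactant): +20.2 kcal/mol
eq. 4 reversed (reverse to put CHCl3(l) on the reactant side): +32.1 kcal/mol
ΔH_rxn = (1)·(-30.6) + (-1)·(-19.6) + (-1)·(-20.2) + (-1)·(-32.1) = 41.3 kcal/mol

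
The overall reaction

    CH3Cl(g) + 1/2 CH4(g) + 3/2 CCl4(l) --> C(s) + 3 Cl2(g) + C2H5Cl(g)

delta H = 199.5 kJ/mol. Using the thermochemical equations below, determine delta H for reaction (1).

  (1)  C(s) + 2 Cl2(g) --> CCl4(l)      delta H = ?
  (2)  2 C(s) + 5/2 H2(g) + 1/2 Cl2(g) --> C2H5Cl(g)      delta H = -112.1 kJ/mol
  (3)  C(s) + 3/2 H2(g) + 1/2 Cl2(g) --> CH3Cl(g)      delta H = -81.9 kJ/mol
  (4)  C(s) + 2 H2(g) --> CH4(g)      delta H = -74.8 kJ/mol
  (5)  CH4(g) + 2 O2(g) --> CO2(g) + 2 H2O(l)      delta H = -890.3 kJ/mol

(1) reversed and × 3/2: contributes −3/2·x
(2) as written: -112.1 kJ/mol
(3) reversed: +81.9 kJ/mol
(4) reversed and × 1/2: (-1/2)·(-74.8) = +37.4 kJ/mol
(5): not needed.
+199.5 = (-112.1) + (+81.9) + (+37.4) − 3/2·x
x = (+199.5 − (+7.2)) / (-3/2) = -128.2 kJ/mol

delta H = -128.2 kJ/mol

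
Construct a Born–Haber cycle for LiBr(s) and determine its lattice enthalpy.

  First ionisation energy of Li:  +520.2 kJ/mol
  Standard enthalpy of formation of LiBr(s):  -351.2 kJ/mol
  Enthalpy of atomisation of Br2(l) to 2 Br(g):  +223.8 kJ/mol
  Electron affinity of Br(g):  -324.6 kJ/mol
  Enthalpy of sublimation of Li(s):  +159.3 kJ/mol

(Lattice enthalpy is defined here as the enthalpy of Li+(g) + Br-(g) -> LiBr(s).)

U = -818.0 kJ/mol

ΔHf° = 1·ΔHsub + 1·(ΣIE) + 1/2·D(Br2) + 1·EA + U
-351.2 = 1·(+159.3) + 1·(+520.2) + 1/2·(+223.8) + 1·(-324.6) + U
U = -351.2 − (+466.8) = -818.0 kJ/mol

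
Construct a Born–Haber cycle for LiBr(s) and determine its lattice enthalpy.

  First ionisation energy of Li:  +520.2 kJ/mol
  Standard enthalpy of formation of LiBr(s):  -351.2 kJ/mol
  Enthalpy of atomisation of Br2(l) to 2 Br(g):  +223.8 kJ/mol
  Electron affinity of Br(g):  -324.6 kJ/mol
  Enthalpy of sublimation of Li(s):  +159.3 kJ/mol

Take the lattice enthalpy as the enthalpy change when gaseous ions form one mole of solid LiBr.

U = -818.0 kJ/mol

ΔHf° = 1·ΔHsub + 1·(ΣIE) + 1/2·D(Br2) + 1·EA + U
-351.2 = 1·(+159.3) + 1·(+520.2) + 1/2·(+223.8) + 1·(-324.6) + U
U = -351.2 − (+466.8) = -818.0 kJ/mol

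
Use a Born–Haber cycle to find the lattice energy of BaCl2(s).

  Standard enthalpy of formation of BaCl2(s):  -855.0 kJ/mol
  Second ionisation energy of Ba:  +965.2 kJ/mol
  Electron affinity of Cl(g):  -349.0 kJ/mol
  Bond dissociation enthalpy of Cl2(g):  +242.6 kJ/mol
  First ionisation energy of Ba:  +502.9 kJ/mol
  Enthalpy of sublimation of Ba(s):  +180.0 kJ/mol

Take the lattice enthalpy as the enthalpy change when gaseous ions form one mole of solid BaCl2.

U = -2047.7 kJ/mol

ΔHf° = 1·ΔHsub + 1·(ΣIE) + 1·D(Cl2) + 2·EA + U
-855.0 = 1·(+180.0) + 1·(+1468.1) + 1·(+242.6) + 2·(-349.0) + U
U = -855.0 − (+1192.7) = -2047.7 kJ/mol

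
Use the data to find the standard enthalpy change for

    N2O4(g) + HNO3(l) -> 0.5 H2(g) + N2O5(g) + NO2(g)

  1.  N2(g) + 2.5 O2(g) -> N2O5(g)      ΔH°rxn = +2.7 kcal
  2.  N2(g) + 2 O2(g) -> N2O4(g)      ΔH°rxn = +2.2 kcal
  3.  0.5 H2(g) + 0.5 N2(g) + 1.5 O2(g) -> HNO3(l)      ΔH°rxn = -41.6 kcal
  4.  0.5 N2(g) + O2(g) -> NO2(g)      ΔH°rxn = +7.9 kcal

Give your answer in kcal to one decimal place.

ΔH°rxn = 50.0 kcal

eq. 1 as written: +2.7 kcal
eq. 2 reversed: -2.2 kcal
eq. 3 reversed: +41.6 kcal
eq. 4 as written: +7.9 kcal
ΔH°rxn = (1)·(+2.7) + (-1)·(+2.2) + (-1)·(-41.6) + (1)·(+7.9) = 50.0 kcal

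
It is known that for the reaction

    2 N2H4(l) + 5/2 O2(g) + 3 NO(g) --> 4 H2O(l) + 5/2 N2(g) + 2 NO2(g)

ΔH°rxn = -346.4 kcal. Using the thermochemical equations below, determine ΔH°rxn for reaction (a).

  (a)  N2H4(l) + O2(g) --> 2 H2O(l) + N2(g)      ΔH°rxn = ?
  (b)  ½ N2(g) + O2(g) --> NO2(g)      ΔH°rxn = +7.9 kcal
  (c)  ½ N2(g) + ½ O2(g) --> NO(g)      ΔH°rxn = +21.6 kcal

ΔH°rxn = -148.7 kcal

(a) × 2: contributes 2·x
(b) × 2: (2)·(+7.9) = +15.8 kcal
(c) reversed and × 3: (-3)·(+21.6) = -64.8 kcal
-346.4 = (+15.8) + (-64.8) + 2·x
x = (-346.4 − (-49.0)) / (2) = -148.7 kcal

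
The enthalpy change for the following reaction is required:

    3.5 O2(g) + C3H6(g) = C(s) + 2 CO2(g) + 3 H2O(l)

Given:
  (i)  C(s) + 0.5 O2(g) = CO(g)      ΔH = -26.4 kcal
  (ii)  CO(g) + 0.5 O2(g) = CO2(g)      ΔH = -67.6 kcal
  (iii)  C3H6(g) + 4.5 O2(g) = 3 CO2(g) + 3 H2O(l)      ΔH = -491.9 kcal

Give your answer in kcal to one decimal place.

(i) reversed: +26.4 kcal
(ii) reversed: +67.6 kcal
(iii) as written: -491.9 kcal
ΔH = (-1)·(-26.4) + (-1)·(-67.6) + (1)·(-491.9) = -397.9 kcal

ΔH = -397.9 kcal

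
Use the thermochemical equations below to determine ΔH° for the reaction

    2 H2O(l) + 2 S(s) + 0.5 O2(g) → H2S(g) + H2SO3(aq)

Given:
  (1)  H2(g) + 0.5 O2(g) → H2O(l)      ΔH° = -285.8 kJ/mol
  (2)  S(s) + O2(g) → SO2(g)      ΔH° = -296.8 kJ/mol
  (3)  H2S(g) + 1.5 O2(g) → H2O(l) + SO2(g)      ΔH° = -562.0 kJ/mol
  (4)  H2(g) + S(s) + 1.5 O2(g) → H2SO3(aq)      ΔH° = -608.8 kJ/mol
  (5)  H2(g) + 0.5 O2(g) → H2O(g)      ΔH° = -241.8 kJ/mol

ΔH° = -57.8 kJ/mol

(1) reversed: +285.8 kJ/mol
(2) as written: -296.8 kJ/mol
(3) reversed: +562.0 kJ/mol
(4) as written: -608.8 kJ/mol
(5): not needed.
Summing the manipulated equations, ΔH° = (-1)·(-285.8) + (1)·(-296.8) + (-1)·(-562.0) + (1)·(-608.8) = -57.8 kJ/mol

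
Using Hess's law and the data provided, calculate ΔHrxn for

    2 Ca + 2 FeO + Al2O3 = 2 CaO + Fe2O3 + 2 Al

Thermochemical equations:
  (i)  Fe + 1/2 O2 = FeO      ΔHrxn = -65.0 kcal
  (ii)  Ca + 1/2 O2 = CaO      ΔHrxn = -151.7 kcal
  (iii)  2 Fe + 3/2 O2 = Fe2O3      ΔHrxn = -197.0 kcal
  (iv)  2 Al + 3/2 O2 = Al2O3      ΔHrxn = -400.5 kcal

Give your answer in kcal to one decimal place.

ΔHrxn = 30.1 kcal

(i) reversed and × 2: (-2)·(-65.0) = +130.0 kcal
(ii) × 2: (2)·(-151.7) = -303.4 kcal
(iii) as written: -197.0 kcal
(iv) reversed: +400.5 kcal
Since enthalpy is a state function, ΔHrxn = (-2)·(-65.0) + (2)·(-151.7) + (1)·(-197.0) + (-1)·(-400.5) = 30.1 kcal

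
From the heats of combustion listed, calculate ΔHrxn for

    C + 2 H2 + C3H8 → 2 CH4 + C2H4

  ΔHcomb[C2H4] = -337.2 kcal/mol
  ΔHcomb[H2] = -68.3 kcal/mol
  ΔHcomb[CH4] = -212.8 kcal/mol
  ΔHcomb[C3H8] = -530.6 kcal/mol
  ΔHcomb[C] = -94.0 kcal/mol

With combustion enthalpies, reactants minus products:
= [1·(-94.0) + 2·(-68.3) + 1·(-530.6)] − [2·(-212.8) + 1·(-337.2)]
= 1.6 kcal/mol

ΔHrxn = 1.6 kcal/mol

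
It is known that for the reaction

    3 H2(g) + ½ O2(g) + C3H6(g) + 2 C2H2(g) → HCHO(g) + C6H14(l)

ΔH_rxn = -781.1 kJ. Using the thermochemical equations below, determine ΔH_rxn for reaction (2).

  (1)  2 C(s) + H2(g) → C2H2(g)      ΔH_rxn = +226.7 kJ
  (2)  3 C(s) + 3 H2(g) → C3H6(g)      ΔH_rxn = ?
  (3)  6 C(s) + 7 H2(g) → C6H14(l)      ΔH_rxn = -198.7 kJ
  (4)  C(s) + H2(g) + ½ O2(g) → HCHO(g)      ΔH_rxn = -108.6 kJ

ΔH_rxn = 20.4 kJ

(1) reversed and × 2 (C2H2(g) must end up as a reactant; ×2 to match 2 C2H2(g) in the target): (-2)·(+226.7) = -453.4 kJ
(2) reversed (C3H6(g) must end up as a reactant): contributes −x
(3) as written (C6H14(l) already on the product side): -198.7 kJ
(4) as written (HCHO(g) already on the product side): -108.6 kJ
-781.1 = (-453.4) + (-198.7) + (-108.6) − x
x = (-781.1 − (-760.7)) / (-1) = 20.4 kJ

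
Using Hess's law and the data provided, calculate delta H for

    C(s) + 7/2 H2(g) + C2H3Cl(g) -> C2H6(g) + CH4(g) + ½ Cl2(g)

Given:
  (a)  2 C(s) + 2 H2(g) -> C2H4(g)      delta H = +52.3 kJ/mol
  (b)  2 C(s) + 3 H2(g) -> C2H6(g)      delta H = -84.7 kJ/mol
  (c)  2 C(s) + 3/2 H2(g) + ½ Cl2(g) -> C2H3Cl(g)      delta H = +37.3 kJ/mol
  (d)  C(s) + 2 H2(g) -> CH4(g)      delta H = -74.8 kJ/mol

(a): not needed (C2H4(g) appears nowhere else).
(b) as written (C2H6(g) already on the product side): -84.7 kJ/mol
(c) reversed (reverse to put C2H3Cl(g) on the reactant side): -37.3 kJ/mol
(d) as written (CH4(g) already on the product side): -74.8 kJ/mol
By Hess's law, delta H = (1)·(-84.7) + (-1)·(+37.3) + (1)·(-74.8) = -196.8 kJ/mol

delta H = -196.8 kJ/mol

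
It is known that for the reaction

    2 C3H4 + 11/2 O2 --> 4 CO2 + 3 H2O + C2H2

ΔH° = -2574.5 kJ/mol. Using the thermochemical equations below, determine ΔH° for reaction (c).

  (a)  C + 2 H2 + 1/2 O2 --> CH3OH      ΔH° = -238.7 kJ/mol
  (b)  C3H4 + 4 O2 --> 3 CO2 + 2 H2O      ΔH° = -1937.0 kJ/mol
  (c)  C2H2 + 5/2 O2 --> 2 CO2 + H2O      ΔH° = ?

ΔH° = -1299.5 kJ/mol

(a): not needed.
(b) × 2: (2)·(-1937.0) = -3874.0 kJ/mol
(c) reversed: contributes −x
-2574.5 = (-3874.0) − x
x = (-2574.5 − (-3874.0)) / (-1) = -1299.5 kJ/mol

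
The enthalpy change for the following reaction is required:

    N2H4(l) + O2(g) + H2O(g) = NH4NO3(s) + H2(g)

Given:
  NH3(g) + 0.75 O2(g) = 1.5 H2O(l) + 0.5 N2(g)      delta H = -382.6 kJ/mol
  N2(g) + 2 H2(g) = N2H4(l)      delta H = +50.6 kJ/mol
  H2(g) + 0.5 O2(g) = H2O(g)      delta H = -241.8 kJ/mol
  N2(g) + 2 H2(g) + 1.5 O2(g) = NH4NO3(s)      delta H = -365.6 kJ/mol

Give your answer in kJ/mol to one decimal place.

equation 1: not needed (H2O(l) appears nowhere else).
equation 2 reversed (reverse to put N2H4(l) on the reactant side): -50.6 kJ/mol
equation 3 reversed (H2O(g) must end up as a reactant): +241.8 kJ/mol
equation 4 as written (NH4NO3(s) already on the product side): -365.6 kJ/mol
delta H = (-50.6) + (+241.8) + (-365.6) = -174.4 kJ/mol

delta H = -174.4 kJ/mol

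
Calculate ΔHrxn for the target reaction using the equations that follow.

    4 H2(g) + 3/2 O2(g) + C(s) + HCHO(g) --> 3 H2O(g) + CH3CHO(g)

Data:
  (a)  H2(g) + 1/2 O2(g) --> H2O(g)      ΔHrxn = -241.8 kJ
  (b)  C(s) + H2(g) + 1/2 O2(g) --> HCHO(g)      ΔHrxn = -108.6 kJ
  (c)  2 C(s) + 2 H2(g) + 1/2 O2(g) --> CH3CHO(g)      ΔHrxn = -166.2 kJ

(a) × 3: (3)·(-241.8) = -725.4 kJ
(b) reversed: +108.6 kJ
(c) as written: -166.2 kJ
ΔHrxn = (3)·(-241.8) + (-1)·(-108.6) + (1)·(-166.2) = -783.0 kJ

ΔHrxn = -783.0 kJ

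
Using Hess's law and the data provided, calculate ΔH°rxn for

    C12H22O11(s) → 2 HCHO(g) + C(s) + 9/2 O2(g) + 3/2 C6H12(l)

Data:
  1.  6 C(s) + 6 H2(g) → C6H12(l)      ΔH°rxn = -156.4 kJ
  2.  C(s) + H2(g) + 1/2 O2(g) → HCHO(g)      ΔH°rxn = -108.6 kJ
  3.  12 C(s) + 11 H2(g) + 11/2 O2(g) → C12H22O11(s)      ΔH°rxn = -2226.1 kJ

ΔH°rxn = 1774.3 kJ

eq. 1 × 3/2: (3/2)·(-156.4) = -234.6 kJ
eq. 2 × 2: (2)·(-108.6) = -217.2 kJ
eq. 3 reversed: +2226.1 kJ
Since enthalpy is a state function, ΔH°rxn = (3/2)·(-156.4) + (2)·(-108.6) + (-1)·(-2226.1) = 1774.3 kJ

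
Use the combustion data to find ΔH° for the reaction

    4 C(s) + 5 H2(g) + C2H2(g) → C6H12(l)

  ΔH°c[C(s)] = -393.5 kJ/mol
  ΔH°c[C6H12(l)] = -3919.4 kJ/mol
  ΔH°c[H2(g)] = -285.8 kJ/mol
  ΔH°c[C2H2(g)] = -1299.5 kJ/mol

ΔH° = -383.1 kJ/mol

With combustion enthalpies, reactants minus products:
= [4·(-393.5) + 5·(-285.8) + 1·(-1299.5)] − [1·(-3919.4)]
= -383.1 kJ/mol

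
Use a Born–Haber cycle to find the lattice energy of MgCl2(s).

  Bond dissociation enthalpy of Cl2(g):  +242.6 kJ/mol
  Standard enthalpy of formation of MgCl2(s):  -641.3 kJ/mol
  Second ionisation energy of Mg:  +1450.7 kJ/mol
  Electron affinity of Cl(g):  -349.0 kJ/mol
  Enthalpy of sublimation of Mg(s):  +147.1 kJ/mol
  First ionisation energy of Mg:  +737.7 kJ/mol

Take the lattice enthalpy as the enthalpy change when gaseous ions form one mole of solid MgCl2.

U = -2521.4 kJ/mol

ΔHf° = 1·ΔHsub + 1·(ΣIE) + 1·D(Cl2) + 2·EA + U
-641.3 = 1·(+147.1) + 1·(+2188.4) + 1·(+242.6) + 2·(-349.0) + U
U = -641.3 − (+1880.1) = -2521.4 kJ/mol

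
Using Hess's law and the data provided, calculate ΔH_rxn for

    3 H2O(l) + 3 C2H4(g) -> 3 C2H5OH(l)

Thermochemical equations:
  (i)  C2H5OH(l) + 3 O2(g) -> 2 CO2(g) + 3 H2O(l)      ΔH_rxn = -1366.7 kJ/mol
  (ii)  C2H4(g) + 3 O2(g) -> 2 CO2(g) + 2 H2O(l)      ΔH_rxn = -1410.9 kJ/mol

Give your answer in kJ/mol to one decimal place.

ΔH_rxn = -132.6 kJ/mol

(i) reversed and × 3: (-3)·(-1366.7) = +4100.1 kJ/mol
(ii) × 3: (3)·(-1410.9) = -4232.7 kJ/mol
By Hess's law, ΔH_rxn = (-3)·(-1366.7) + (3)·(-1410.9) = -132.6 kJ/mol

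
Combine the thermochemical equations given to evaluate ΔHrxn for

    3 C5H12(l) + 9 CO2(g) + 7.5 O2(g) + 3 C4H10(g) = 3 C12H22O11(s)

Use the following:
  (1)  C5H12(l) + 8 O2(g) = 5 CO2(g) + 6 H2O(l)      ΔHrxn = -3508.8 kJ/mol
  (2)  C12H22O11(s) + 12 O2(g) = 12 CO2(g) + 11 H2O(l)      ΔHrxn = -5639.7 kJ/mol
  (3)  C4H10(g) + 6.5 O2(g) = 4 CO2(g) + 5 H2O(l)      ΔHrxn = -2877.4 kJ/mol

ΔHrxn = -2239.5 kJ/mol

(1) × 3: (3)·(-3508.8) = -10526.4 kJ/mol
(2) reversed and × 3: (-3)·(-5639.7) = +16919.1 kJ/mol
(3) × 3: (3)·(-2877.4) = -8632.2 kJ/mol
ΔHrxn = (-10526.4) + (+16919.1) + (-8632.2) = -2239.5 kJ/mol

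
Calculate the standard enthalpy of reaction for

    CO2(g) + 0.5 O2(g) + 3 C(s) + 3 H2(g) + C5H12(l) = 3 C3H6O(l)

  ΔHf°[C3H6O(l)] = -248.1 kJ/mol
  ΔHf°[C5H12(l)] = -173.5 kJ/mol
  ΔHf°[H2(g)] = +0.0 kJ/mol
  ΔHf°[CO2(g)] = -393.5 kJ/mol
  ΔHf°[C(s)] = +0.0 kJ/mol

ΔH_rxn = -177.3 kJ/mol

Products: 3·(-248.1) = -744.3
Reactants: 1·(-393.5) + 1/2·(+0.0) + 3·(+0.0) + 3·(+0.0) + 1·(-173.5) = -567.0
ΔH_rxn = (-744.3) − (-567.0) = -177.3 kJ/mol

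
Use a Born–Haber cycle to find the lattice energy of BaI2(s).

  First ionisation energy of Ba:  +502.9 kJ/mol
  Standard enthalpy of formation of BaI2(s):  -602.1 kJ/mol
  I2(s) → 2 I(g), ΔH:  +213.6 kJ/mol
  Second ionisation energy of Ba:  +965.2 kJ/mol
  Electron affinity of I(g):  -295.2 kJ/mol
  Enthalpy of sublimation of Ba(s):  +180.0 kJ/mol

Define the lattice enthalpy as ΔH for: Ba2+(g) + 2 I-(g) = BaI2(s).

U = -1873.4 kJ/mol

ΔHf° = 1·ΔHsub + 1·(ΣIE) + 1·D(I2) + 2·EA + U
-602.1 = 1·(+180.0) + 1·(+1468.1) + 1·(+213.6) + 2·(-295.2) + U
U = -602.1 − (+1271.3) = -1873.4 kJ/mol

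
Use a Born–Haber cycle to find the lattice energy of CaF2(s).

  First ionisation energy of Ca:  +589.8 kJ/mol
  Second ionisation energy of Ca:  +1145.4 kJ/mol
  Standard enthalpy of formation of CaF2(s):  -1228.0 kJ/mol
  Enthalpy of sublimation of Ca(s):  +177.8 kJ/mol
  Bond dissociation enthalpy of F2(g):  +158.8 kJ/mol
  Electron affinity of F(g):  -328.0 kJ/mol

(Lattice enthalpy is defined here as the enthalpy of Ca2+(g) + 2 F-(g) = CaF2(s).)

ΔHf° = 1·ΔHsub + 1·(ΣIE) + 1·D(F2) + 2·EA + U
-1228.0 = 1·(+177.8) + 1·(+1735.2) + 1·(+158.8) + 2·(-328.0) + U
U = -1228.0 − (+1415.8) = -2643.8 kJ/mol

U = -2643.8 kJ/mol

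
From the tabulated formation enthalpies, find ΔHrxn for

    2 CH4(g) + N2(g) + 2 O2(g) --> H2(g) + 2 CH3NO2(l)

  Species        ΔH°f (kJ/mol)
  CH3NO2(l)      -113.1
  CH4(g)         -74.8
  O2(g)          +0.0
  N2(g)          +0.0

ΔHrxn = -76.6 kJ/mol

Products: 1·(+0.0) + 2·(-113.1) = -226.2
Reactants: 2·(-74.8) + 1·(+0.0) + 2·(+0.0) = -149.6
ΔHrxn = (-226.2) − (-149.6) = -76.6 kJ/mol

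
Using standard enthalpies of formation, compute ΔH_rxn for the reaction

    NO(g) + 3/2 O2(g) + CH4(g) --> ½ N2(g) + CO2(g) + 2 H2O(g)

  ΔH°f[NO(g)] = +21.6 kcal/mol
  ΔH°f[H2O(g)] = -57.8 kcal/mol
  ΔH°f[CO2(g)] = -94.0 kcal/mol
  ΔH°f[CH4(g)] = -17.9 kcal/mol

Products: 1/2·(+0.0) + 1·(-94.0) + 2·(-57.8) = -209.6
Reactants: 1·(+21.6) + 3/2·(+0.0) + 1·(-17.9) = +3.7
ΔH_rxn = (-209.6) − (+3.7) = -213.3 kcal/mol

ΔH_rxn = -213.3 kcal/mol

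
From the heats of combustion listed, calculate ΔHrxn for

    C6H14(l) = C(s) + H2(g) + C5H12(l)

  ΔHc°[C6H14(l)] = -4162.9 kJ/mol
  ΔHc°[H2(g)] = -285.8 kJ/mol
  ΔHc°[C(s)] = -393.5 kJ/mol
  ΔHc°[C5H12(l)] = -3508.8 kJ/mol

Using ΔH = Σ nΔHc°(reactants) − Σ nΔHc°(products):
= [1·(-4162.9)] − [1·(-393.5) + 1·(-285.8) + 1·(-3508.8)]
= 25.2 kJ/mol

ΔHrxn = 25.2 kJ/mol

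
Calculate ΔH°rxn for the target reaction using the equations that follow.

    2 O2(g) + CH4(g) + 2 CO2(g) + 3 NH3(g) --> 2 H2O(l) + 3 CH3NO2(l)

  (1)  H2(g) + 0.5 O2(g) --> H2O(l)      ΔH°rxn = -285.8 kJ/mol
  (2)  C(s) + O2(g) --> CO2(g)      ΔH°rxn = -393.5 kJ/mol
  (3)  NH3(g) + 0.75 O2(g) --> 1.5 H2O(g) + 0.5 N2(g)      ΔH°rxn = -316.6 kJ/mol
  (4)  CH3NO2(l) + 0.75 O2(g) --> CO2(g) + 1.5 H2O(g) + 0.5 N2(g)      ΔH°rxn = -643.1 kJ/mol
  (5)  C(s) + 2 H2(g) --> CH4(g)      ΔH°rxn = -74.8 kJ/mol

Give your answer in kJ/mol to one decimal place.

(1) × 2 (×2 to match 2 H2O(l) in the target): (2)·(-285.8) = -571.6 kJ/mol
(2) as written: -393.5 kJ/mol
(3) × 3 (scale by 3 for the 3 NH3(g)): (3)·(-316.6) = -949.8 kJ/mol
(4) reversed and × 3 (CH3NO2(l) must end up as a product; scale by 3 for the 3 CH3NO2(l)): (-3)·(-643.1) = +1929.3 kJ/mol
(5) reversed (reverse to put CH4(g) on the reactant side): +74.8 kJ/mol
ΔH°rxn = (-571.6) + (-393.5) + (-949.8) + (+1929.3) + (+74.8) = 89.2 kJ/mol

ΔH°rxn = 89.2 kJ/mol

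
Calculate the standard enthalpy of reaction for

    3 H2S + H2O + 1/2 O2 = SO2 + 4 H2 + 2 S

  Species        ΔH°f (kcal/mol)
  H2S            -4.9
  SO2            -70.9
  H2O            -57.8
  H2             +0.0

Products: 1·(-70.9) + 4·(+0.0) + 2·(+0.0) = -70.9
Reactants: 3·(-4.9) + 1·(-57.8) + 1/2·(+0.0) = -72.5
ΔH° = (-70.9) − (-72.5) = 1.6 kcal/mol

ΔH° = 1.6 kcal/mol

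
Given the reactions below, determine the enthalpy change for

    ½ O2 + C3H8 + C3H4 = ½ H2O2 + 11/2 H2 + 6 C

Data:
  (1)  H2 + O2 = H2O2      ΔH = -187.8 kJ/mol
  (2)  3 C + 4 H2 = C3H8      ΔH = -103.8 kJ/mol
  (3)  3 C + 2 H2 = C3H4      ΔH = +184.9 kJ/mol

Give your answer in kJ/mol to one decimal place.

ΔH = -175.0 kJ/mol

(1) × 1/2 (×1/2 to match 1/2 H2O2 in the target): (1/2)·(-187.8) = -93.9 kJ/mol
(2) reversed (reverse to put C3H8 on the reactant side): +103.8 kJ/mol
(3) reversed (C3H4 must end up as a reactant): -184.9 kJ/mol
ΔH = (-93.9) + (+103.8) + (-184.9) = -175.0 kJ/mol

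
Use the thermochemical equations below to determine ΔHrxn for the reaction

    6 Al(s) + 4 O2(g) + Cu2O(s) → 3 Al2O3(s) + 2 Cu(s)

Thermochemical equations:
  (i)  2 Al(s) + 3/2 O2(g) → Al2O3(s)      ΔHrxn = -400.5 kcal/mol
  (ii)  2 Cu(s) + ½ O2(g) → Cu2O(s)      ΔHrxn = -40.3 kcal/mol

(i) × 3 (×3 to match 3 Al2O3(s) in the target): (3)·(-400.5) = -1201.5 kcal/mol
(ii) reversed (Cu2O(s) must end up as a reactant): +40.3 kcal/mol
By Hess's law, ΔHrxn = (-1201.5) + (+40.3) = -1161.2 kcal/mol

ΔHrxn = -1161.2 kcal/mol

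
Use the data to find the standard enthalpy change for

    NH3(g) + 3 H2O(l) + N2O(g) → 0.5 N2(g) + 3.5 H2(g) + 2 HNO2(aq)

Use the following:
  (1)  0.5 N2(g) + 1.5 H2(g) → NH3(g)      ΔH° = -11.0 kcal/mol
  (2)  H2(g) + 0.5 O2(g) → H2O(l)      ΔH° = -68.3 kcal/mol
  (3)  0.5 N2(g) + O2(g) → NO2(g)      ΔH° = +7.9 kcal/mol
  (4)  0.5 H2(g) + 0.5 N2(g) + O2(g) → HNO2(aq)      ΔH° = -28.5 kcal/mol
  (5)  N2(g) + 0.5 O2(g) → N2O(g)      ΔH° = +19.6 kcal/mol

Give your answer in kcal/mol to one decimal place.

(1) reversed: +11.0 kcal/mol
(2) reversed and × 3: (-3)·(-68.3) = +204.9 kcal/mol
(3): not needed.
(4) × 2: (2)·(-28.5) = -57.0 kcal/mol
(5) reversed: -19.6 kcal/mol
ΔH° = (+11.0) + (+204.9) + (-57.0) + (-19.6) = 139.3 kcal/mol

ΔH° = 139.3 kcal/mol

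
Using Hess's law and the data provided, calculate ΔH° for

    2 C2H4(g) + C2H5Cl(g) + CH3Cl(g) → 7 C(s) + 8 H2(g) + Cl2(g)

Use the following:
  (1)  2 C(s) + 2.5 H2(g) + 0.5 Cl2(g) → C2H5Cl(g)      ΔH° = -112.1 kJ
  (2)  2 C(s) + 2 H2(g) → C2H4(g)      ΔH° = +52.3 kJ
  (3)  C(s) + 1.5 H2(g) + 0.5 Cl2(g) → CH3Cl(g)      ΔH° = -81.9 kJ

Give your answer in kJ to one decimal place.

(1) reversed: +112.1 kJ
(2) reversed and × 2: (-2)·(+52.3) = -104.6 kJ
(3) reversed: +81.9 kJ
By Hess's law, ΔH° = (-1)·(-112.1) + (-2)·(+52.3) + (-1)·(-81.9) = 89.4 kJ

ΔH° = 89.4 kJ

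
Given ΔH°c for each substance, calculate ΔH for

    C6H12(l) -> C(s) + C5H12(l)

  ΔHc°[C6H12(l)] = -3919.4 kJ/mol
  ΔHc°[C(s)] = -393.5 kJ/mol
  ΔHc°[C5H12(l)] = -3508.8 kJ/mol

Using ΔH = Σ nΔHc°(reactants) − Σ nΔHc°(products):
= [1·(-3919.4)] − [1·(-393.5) + 1·(-3508.8)]
= -17.1 kJ/mol

ΔH = -17.1 kJ/mol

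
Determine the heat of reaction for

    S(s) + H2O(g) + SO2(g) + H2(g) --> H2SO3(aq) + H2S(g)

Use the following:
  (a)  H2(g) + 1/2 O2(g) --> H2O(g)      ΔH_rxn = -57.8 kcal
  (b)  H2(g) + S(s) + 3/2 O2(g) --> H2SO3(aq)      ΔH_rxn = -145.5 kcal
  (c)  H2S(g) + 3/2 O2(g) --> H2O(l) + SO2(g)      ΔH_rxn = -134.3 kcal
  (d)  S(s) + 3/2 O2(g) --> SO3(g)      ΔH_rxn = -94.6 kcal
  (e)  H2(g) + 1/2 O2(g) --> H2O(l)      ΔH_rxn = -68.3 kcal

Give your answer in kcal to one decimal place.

(a) reversed (reverse to put H2O(g) on the reactant side): +57.8 kcal
(b) as written (H2SO3(aq) already on the product side): -145.5 kcal
(c) reversed (reverse to put H2S(g) on the product side): +134.3 kcal
(d): not needed (SO3(g) appears nowhere else).
(e) as written: -68.3 kcal
Combining the equations, ΔH_rxn = (-1)·(-57.8) + (1)·(-145.5) + (-1)·(-134.3) + (1)·(-68.3) = -21.7 kcal

ΔH_rxn = -21.7 kcal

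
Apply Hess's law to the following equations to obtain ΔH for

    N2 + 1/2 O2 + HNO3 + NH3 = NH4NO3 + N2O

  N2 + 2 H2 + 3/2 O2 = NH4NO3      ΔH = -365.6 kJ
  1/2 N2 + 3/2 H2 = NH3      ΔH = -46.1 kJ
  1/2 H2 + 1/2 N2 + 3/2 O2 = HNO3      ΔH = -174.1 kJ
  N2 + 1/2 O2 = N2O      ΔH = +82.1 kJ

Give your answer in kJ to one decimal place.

equation 1 as written (NH4NO3 already on the product side): -365.6 kJ
equation 2 reversed (reverse to put NH3 on the reactant side): +46.1 kJ
equation 3 reversed (reverse to put HNO3 on the reactant side): +174.1 kJ
equation 4 as written (N2O already on the product side): +82.1 kJ
By Hess's law, ΔH = (1)·(-365.6) + (-1)·(-46.1) + (-1)·(-174.1) + (1)·(+82.1) = -63.3 kJ

ΔH = -63.3 kJ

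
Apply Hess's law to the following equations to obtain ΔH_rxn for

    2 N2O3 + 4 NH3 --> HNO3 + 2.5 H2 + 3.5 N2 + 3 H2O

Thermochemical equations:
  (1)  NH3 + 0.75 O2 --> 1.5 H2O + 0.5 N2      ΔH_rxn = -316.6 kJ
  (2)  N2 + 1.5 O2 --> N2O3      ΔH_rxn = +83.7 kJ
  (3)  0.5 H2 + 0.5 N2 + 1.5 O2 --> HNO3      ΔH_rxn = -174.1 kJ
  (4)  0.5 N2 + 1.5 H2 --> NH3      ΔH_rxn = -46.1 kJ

ΔH_rxn = -882.5 kJ

(1) × 2: (2)·(-316.6) = -633.2 kJ
(2) reversed and × 2: (-2)·(+83.7) = -167.4 kJ
(3) as written: -174.1 kJ
(4) reversed and × 2: (-2)·(-46.1) = +92.2 kJ
ΔH_rxn = (-633.2) + (-167.4) + (-174.1) + (+92.2) = -882.5 kJ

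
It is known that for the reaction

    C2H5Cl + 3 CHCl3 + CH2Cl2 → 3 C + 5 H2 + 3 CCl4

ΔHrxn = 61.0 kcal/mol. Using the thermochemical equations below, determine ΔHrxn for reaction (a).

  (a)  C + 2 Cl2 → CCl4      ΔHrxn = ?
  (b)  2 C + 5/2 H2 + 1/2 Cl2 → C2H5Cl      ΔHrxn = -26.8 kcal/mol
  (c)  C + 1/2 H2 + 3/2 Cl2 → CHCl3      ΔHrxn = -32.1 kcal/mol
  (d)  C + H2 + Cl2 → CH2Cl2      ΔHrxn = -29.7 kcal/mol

(a) × 3 (scale by 3 for the 3 CCl4): contributes 3·x
(b) reversed (reverse to put C2H5Cl on the reactant side): +26.8 kcal/mol
(c) reversed and × 3 (reverse to put CHCl3 on the reactant side; ×3 to match 3 CHCl3 in the target): (-3)·(-32.1) = +96.3 kcal/mol
(d) reversed (reverse to put CH2Cl2 on the reactant side): +29.7 kcal/mol
+61.0 = (+26.8) + (+96.3) + (+29.7) + 3·x
x = (+61.0 − (+152.8)) / (3) = -30.6 kcal/mol

ΔHrxn = -30.6 kcal/mol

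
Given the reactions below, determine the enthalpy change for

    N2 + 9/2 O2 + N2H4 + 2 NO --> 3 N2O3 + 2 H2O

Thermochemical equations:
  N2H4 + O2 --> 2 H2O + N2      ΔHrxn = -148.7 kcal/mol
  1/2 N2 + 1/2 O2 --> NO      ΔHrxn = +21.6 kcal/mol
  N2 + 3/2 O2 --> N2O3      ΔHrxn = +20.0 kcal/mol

ΔHrxn = -131.9 kcal/mol

equation 1 as written: -148.7 kcal/mol
equation 2 reversed and × 2: (-2)·(+21.6) = -43.2 kcal/mol
equation 3 × 3: (3)·(+20.0) = +60.0 kcal/mol
Combining the equations, ΔHrxn = (-148.7) + (-43.2) + (+60.0) = -131.9 kcal/mol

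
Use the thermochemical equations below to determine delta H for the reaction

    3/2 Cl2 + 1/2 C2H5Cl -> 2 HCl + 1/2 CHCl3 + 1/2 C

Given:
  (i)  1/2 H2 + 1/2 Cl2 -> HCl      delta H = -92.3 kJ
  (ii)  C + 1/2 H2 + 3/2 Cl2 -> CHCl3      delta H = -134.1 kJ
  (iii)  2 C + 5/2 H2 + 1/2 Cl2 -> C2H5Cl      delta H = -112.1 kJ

delta H = -195.6 kJ

(i) × 2 (scale by 2 for the 2 HCl): (2)·(-92.3) = -184.6 kJ
(ii) × 1/2 (×1/2 to match 1/2 CHCl3 in the target): (1/2)·(-134.1) = -67.05 kJ
(iii) reversed and × 1/2 (C2H5Cl must end up as a reactant; ×1/2 to match 1/2 C2H5Cl in the target): (-1/2)·(-112.1) = +56.05 kJ
delta H = (-184.6) + (-67.05) + (+56.05) = -195.6 kJ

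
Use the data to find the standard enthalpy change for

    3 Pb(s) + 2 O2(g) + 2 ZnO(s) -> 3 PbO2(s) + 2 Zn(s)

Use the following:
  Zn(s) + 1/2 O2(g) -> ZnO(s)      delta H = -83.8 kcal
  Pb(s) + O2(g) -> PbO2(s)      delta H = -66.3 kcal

delta H = -31.3 kcal

equation 1 reversed and × 2 (reverse to put ZnO(s) on the reactant side; ×2 to match 2 ZnO(s) in the target): (-2)·(-83.8) = +167.6 kcal
equation 2 × 3 (scale by 3 for the 3 PbO2(s)): (3)·(-66.3) = -198.9 kcal
By Hess's law, delta H = (-2)·(-83.8) + (3)·(-66.3) = -31.3 kcal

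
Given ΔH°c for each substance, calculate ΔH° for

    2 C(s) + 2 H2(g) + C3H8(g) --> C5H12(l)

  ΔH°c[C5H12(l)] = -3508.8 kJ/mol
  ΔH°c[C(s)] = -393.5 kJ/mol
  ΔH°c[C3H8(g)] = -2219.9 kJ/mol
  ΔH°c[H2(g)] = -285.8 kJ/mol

ΔH° = -69.7 kJ/mol

With combustion enthalpies, reactants minus products:
= [2·(-393.5) + 2·(-285.8) + 1·(-2219.9)] − [1·(-3508.8)]
= -69.7 kJ/mol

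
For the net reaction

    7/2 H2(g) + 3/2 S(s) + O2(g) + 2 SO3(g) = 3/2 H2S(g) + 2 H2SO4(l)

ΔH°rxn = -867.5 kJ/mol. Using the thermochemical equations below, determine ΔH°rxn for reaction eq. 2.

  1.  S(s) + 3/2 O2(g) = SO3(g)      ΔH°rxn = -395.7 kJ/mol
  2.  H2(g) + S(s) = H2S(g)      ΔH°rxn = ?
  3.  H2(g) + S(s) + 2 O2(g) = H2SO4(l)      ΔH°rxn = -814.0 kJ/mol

ΔH°rxn = -20.6 kJ/mol

eq. 1 reversed and × 2: (-2)·(-395.7) = +791.4 kJ/mol
eq. 2 × 3/2: contributes 3/2·x
eq. 3 × 2: (2)·(-814.0) = -1628.0 kJ/mol
-867.5 = (+791.4) + (-1628.0) + 3/2·x
x = (-867.5 − (-836.6)) / (3/2) = -20.6 kJ/mol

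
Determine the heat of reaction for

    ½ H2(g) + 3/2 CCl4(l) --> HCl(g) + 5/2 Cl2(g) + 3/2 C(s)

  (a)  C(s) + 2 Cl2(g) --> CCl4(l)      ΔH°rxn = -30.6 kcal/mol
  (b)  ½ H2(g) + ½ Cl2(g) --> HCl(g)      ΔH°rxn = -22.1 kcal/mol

(a) reversed and × 3/2: (-3/2)·(-30.6) = +45.9 kcal/mol
(b) as written: -22.1 kcal/mol
Combining the equations, ΔH°rxn = (+45.9) + (-22.1) = 23.8 kcal/mol

ΔH°rxn = 23.8 kcal/mol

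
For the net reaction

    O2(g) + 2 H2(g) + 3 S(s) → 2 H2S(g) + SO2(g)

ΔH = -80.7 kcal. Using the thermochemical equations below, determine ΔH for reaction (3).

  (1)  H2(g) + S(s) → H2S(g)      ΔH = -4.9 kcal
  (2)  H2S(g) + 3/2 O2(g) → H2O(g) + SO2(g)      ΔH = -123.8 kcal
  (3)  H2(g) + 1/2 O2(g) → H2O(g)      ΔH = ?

ΔH = -57.8 kcal

(1) × 3 (×3 to match 3 S(s) in the target): (3)·(-4.9) = -14.7 kcal
(2) as written (SO2(g) already on the product side): -123.8 kcal
(3) reversed: contributes −x
-80.7 = (-14.7) + (-123.8) − x
x = (-80.7 − (-138.5)) / (-1) = -57.8 kcal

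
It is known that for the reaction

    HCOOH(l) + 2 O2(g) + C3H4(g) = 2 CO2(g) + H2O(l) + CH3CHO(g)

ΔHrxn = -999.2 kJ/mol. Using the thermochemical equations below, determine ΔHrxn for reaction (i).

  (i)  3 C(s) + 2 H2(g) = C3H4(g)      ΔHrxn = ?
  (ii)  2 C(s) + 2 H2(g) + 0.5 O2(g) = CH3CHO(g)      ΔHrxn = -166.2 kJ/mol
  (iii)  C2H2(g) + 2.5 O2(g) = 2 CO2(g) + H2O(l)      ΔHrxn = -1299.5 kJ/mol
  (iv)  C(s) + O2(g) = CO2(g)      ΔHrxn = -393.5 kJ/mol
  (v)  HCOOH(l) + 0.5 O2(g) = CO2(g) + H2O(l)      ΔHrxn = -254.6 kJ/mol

ΔHrxn = 184.9 kJ/mol

(i) reversed (reverse to put C3H4(g) on the reactant side): contributes −x
(ii) as written (CH3CHO(g) already on the product side): -166.2 kJ/mol
(iii): not needed (C2H2(g) appears nowhere else).
(iv) as written: -393.5 kJ/mol
(v) as written (HCOOH(l) already on the reactant side): -254.6 kJ/mol
-999.2 = (-166.2) + (-393.5) + (-254.6) − x
x = (-999.2 − (-814.3)) / (-1) = 184.9 kJ/mol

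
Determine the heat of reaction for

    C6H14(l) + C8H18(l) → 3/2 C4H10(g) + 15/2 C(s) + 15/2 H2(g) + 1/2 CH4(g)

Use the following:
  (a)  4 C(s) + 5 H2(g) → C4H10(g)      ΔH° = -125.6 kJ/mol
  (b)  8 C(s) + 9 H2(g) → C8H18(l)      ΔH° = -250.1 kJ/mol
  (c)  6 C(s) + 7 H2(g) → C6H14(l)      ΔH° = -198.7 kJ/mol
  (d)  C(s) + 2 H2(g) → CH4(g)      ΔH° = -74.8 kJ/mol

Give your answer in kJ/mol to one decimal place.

(a) × 3/2 (scale by 3/2 for the 3/2 C4H10(g)): (3/2)·(-125.6) = -188.4 kJ/mol
(b) reversed (reverse to put C8H18(l) on the reactant side): +250.1 kJ/mol
(c) reversed (C6H14(l) must end up as a reactant): +198.7 kJ/mol
(d) × 1/2 (scale by 1/2 for the 1/2 CH4(g)): (1/2)·(-74.8) = -37.4 kJ/mol
ΔH° = (-188.4) + (+250.1) + (+198.7) + (-37.4) = 223.0 kJ/mol

ΔH° = 223.0 kJ/mol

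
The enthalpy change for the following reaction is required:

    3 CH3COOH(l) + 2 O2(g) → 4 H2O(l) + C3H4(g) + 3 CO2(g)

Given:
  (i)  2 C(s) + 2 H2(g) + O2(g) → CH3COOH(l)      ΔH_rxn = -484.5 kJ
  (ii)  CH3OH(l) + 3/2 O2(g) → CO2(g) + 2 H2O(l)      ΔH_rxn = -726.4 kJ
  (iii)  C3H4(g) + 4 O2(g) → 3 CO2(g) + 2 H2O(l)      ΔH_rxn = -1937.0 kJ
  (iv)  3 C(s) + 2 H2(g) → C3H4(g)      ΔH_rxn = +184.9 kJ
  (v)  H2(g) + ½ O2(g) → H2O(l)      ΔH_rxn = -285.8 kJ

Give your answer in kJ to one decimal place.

ΔH_rxn = -685.3 kJ

(i) reversed and × 3: (-3)·(-484.5) = +1453.5 kJ
(ii): not needed.
(iii) as written: -1937.0 kJ
(iv) × 2: (2)·(+184.9) = +369.8 kJ
(v) × 2: (2)·(-285.8) = -571.6 kJ
Summing the manipulated equations, ΔH_rxn = (-3)·(-484.5) + (1)·(-1937.0) + (2)·(+184.9) + (2)·(-285.8) = -685.3 kJ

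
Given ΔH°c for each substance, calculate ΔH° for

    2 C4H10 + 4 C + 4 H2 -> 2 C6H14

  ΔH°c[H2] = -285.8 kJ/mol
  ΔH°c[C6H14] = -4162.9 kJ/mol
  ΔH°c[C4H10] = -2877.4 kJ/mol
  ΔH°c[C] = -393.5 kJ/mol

ΔH° = -146.2 kJ/mol

With combustion enthalpies, reactants minus products:
= [2·(-2877.4) + 4·(-393.5) + 4·(-285.8)] − [2·(-4162.9)]
= -146.2 kJ/mol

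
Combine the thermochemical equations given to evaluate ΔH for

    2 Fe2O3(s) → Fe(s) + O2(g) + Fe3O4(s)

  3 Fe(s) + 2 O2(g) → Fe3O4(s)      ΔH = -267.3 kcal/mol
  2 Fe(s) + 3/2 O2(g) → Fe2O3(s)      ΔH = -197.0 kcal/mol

equation 1 as written: -267.3 kcal/mol
equation 2 reversed and × 2: (-2)·(-197.0) = +394.0 kcal/mol
Since enthalpy is a state function, ΔH = (-267.3) + (+394.0) = 126.7 kcal/mol

ΔH = 126.7 kcal/mol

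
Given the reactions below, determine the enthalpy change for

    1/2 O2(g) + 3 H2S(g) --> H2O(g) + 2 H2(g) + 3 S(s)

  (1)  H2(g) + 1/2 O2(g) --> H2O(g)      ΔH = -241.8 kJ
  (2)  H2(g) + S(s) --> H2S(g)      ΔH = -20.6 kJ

ΔH = -180.0 kJ

(1) as written: -241.8 kJ
(2) reversed and × 3: (-3)·(-20.6) = +61.8 kJ
By Hess's law, ΔH = (1)·(-241.8) + (-3)·(-20.6) = -180.0 kJ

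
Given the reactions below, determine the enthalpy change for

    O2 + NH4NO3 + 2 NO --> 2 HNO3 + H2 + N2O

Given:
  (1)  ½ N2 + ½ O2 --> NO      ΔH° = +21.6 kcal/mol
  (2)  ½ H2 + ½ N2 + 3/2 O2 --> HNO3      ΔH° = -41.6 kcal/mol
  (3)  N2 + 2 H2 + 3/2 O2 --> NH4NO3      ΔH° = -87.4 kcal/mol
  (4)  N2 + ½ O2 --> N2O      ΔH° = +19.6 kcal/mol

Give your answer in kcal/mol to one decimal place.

ΔH° = -19.4 kcal/mol

(1) reversed and × 2: (-2)·(+21.6) = -43.2 kcal/mol
(2) × 2: (2)·(-41.6) = -83.2 kcal/mol
(3) reversed: +87.4 kcal/mol
(4) as written: +19.6 kcal/mol
Since enthalpy is a state function, ΔH° = (-43.2) + (-83.2) + (+87.4) + (+19.6) = -19.4 kcal/mol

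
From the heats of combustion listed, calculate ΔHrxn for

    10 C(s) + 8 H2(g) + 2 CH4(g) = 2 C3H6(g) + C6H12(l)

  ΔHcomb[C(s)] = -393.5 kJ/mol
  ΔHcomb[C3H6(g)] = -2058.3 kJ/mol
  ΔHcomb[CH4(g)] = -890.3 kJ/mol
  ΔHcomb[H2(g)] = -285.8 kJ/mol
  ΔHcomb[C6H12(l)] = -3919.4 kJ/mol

Using ΔH = Σ nΔHc°(reactants) − Σ nΔHc°(products):
= [10·(-393.5) + 8·(-285.8) + 2·(-890.3)] − [2·(-2058.3) + 1·(-3919.4)]
= 34.0 kJ/mol

ΔHrxn = 34.0 kJ/mol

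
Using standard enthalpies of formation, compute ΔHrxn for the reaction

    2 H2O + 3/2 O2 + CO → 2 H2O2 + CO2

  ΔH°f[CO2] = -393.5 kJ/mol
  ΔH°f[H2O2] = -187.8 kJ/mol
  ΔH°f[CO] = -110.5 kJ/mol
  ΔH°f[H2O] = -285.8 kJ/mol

Products: 2·(-187.8) + 1·(-393.5) = -769.1
Reactants: 2·(-285.8) + 3/2·(+0.0) + 1·(-110.5) = -682.1
ΔHrxn = (-769.1) − (-682.1) = -87.0 kJ/mol

ΔHrxn = -87.0 kJ/mol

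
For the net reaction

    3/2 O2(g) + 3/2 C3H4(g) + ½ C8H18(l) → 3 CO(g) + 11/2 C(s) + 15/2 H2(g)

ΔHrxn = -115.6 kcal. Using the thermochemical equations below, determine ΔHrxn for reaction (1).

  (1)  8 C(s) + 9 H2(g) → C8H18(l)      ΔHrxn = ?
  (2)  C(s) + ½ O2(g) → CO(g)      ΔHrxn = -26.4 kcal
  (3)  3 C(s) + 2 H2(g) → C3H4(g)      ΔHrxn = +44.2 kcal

ΔHrxn = -59.8 kcal

(1) reversed and × 1/2 (reverse to put C8H18(l) on the reactant side; ×1/2 to match 1/2 C8H18(l) in the target): contributes −1/2·x
(2) × 3 (scale by 3 for the 3 CO(g)): (3)·(-26.4) = -79.2 kcal
(3) reversed and × 3/2 (reverse to put C3H4(g) on the reactant side; scale by 3/2 for the 3/2 C3H4(g)): (-3/2)·(+44.2) = -66.3 kcal
-115.6 = (-79.2) + (-66.3) − 1/2·x
x = (-115.6 − (-145.5)) / (-1/2) = -59.8 kcal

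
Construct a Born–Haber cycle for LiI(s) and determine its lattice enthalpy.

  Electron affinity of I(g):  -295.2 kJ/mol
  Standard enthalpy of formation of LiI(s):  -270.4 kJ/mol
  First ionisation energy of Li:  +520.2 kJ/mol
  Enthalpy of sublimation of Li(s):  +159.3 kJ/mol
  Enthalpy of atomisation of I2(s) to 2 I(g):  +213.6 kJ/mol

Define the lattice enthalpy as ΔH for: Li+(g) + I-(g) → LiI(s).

U = -761.5 kJ/mol

ΔHf° = 1·ΔHsub + 1·(ΣIE) + 1/2·D(I2) + 1·EA + U
-270.4 = 1·(+159.3) + 1·(+520.2) + 1/2·(+213.6) + 1·(-295.2) + U
U = -270.4 − (+491.1) = -761.5 kJ/mol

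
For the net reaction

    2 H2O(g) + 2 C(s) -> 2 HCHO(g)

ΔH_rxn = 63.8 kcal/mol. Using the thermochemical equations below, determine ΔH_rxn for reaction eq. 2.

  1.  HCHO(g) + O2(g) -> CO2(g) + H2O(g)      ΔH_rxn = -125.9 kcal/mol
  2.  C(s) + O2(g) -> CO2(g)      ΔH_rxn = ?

ΔH_rxn = -94.0 kcal/mol

eq. 1 reversed and × 2 (HCHO(g) must end up as a product; scale by 2 for the 2 HCHO(g)): (-2)·(-125.9) = +251.8 kcal/mol
eq. 2 × 2 (×2 to match 2 C(s) in the target): contributes 2·x
+63.8 = (+251.8) + 2·x
x = (+63.8 − (+251.8)) / (2) = -94.0 kcal/mol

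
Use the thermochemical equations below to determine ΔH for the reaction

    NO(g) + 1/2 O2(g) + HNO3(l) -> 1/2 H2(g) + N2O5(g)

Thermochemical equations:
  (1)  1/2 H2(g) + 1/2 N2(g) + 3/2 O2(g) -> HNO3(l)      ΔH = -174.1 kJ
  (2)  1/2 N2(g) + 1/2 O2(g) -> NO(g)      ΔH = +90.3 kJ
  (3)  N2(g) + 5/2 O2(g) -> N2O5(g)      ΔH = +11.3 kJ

(1) reversed (HNO3(l) must end up as a reactant): +174.1 kJ
(2) reversed (reverse to put NO(g) on the reactant side): -90.3 kJ
(3) as written (N2O5(g) already on the product side): +11.3 kJ
ΔH = (-1)·(-174.1) + (-1)·(+90.3) + (1)·(+11.3) = 95.1 kJ

ΔH = 95.1 kJ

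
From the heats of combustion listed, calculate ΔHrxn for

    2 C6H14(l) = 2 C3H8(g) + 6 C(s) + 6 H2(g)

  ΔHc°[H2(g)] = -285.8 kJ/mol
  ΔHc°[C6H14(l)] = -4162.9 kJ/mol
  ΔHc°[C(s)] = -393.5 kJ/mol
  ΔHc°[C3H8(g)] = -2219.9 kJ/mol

With combustion enthalpies, reactants minus products:
= [2·(-4162.9)] − [2·(-2219.9) + 6·(-393.5) + 6·(-285.8)]
= 189.8 kJ/mol

ΔHrxn = 189.8 kJ/mol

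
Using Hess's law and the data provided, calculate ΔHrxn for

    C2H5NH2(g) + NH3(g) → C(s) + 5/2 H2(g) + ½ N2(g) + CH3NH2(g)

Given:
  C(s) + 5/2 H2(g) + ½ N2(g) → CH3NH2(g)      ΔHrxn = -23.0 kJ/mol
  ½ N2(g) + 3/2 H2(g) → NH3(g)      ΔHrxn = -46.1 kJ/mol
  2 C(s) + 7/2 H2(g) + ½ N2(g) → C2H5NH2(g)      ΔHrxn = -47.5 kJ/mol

equation 1 as written: -23.0 kJ/mol
equation 2 reversed: +46.1 kJ/mol
equation 3 reversed: +47.5 kJ/mol
ΔHrxn = (-23.0) + (+46.1) + (+47.5) = 70.6 kJ/mol

ΔHrxn = 70.6 kJ/mol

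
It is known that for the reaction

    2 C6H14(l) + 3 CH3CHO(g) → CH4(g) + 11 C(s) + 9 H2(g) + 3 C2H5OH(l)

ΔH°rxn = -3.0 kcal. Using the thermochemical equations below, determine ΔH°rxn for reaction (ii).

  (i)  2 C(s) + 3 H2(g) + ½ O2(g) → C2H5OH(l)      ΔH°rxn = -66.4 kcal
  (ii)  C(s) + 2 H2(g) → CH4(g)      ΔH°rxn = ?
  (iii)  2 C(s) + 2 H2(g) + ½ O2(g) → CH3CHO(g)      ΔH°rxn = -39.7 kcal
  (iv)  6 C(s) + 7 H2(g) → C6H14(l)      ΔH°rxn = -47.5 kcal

ΔH°rxn = -17.9 kcal

(i) × 3 (×3 to match 3 C2H5OH(l) in the target): (3)·(-66.4) = -199.2 kcal
(ii) as written (CH4(g) already on the product side): contributes x
(iii) reversed and × 3 (CH3CHO(g) must end up as a reactant; scale by 3 for the 3 CH3CHO(g)): (-3)·(-39.7) = +119.1 kcal
(iv) reversed and × 2 (C6H14(l) must end up as a reactant; scale by 2 for the 2 C6H14(l)): (-2)·(-47.5) = +95.0 kcal
-3.0 = (-199.2) + (+119.1) + (+95.0) + x
x = (-3.0 − (+14.9)) / (1) = -17.9 kcal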